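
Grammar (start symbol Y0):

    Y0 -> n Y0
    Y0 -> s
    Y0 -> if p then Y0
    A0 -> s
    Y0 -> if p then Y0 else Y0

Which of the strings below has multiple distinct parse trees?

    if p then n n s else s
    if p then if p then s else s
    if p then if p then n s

if p then n n s else s: 1 tree
if p then if p then s else s: 2 trees
if p then if p then n s: 1 tree

if p then if p then s else s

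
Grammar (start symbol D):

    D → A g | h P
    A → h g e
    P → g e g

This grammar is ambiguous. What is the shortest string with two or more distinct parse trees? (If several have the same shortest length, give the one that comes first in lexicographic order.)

length 4: h g e g has 2 parse trees

Two derivations of h g e g:
  D ⇒ A g ⇒ h g e g
  D ⇒ h P ⇒ h g e g

h g e g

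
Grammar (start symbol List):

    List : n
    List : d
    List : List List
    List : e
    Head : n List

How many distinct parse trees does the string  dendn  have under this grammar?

Parse trees for dendn (showing first 6 of 14):
  [List [List d] [List [List e] [List [List n] [List [List d] [List n]]]]]
  [List [List d] [List [List e] [List [List [List n] [List d]] [List n]]]]
  [List [List d] [List [List [List e] [List n]] [List [List d] [List n]]]]
  [List [List d] [List [List [List e] [List [List n] [List d]]] [List n]]]
  [List [List d] [List [List [List [List e] [List n]] [List d]] [List n]]]
  [List [List [List d] [List e]] [List [List n] [List [List d] [List n]]]]

14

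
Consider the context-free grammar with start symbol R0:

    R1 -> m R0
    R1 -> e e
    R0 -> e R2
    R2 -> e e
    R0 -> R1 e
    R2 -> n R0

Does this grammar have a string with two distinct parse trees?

Ambiguous

Witness: e e e

Derivation 1: R0 ⇒ e R2 ⇒ e e e
Derivation 2: R0 ⇒ R1 e ⇒ e e e

Two distinct leftmost derivations for the same string.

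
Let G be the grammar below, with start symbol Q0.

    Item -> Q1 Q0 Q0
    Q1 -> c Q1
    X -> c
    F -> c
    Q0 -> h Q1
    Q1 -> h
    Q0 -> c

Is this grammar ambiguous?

(X, F, Item are unreachable from Q0, so their rules don't affect L(Q0).) The reachable rules are right-linear with at most one rule per (nonterminal, next-terminal) pair. Each input token forces the next rule, so parsing is deterministic.

Unambiguous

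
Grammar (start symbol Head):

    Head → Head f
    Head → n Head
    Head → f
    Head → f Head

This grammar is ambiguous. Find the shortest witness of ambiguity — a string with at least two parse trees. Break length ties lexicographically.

length 1: no string has ≥2 trees
length 2: f f has 2 parse trees

Two derivations of f f:
  Head ⇒ Head f ⇒ f f
  Head ⇒ f Head ⇒ f f

f f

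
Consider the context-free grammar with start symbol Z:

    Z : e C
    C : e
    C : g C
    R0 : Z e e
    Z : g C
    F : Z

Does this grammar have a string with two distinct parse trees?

(R0, F are unreachable from Z, so their rules don't affect L(Z).) The reachable rules are right-linear with at most one rule per (nonterminal, next-terminal) pair. Each input token forces the next rule, so parsing is deterministic.

Unambiguous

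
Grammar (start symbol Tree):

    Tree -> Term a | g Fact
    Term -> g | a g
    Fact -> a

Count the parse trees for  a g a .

1

Parse trees for a g a:
  [Tree [Term a g] a]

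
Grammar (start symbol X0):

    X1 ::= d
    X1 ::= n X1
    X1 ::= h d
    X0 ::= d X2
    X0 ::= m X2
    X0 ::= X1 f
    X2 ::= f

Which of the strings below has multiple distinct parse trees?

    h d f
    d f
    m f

h d f: 1 tree
d f: 2 trees
m f: 1 tree

d f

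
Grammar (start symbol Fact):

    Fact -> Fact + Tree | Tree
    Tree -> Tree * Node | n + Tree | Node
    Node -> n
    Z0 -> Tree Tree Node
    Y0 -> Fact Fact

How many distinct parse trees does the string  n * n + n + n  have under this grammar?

2

Parse trees for n * n + n + n:
  [Fact [Fact [Tree [Tree [Node n]] * [Node n]]] + [Tree n + [Tree [Node n]]]]
  [Fact [Fact [Fact [Tree [Tree [Node n]] * [Node n]]] + [Tree [Node n]]] + [Tree [Node n]]]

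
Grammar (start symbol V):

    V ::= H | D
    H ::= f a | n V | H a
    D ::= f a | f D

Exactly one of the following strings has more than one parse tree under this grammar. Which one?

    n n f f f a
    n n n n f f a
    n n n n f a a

n n n n f a a

n n f f f a: 1 tree
n n n n f f a: 1 tree
n n n n f a a: 9 trees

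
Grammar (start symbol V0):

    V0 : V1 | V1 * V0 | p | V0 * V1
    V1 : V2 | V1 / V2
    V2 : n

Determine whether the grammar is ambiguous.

Ambiguous

Witness: n * n

Derivation 1: V0 ⇒ V1 * V0 ⇒ V2 * V0 ⇒ n * V0 ⇒ n * V1 ⇒ n * V2 ⇒ n * n
Derivation 2: V0 ⇒ V0 * V1 ⇒ V1 * V1 ⇒ V2 * V1 ⇒ n * V1 ⇒ n * V2 ⇒ n * n

Two distinct leftmost derivations for the same string.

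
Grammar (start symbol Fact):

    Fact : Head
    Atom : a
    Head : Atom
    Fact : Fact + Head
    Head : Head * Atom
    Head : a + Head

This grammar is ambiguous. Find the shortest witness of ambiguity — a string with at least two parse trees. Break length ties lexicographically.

a + a

length 1: no string has ≥2 trees
length 3: a + a has 2 parse trees

Two derivations of a + a:
  Fact ⇒ Head ⇒ a + Head ⇒ a + Atom ⇒ a + a
  Fact ⇒ Fact + Head ⇒ Head + Head ⇒ Atom + Head ⇒ a + Head ⇒ a + Atom ⇒ a + a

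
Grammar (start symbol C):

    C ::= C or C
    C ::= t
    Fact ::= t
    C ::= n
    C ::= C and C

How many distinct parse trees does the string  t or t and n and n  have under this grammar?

Parse trees for t or t and n and n:
  [C [C t] or [C [C t] and [C [C n] and [C n]]]]
  [C [C t] or [C [C [C t] and [C n]] and [C n]]]
  [C [C [C t] or [C t]] and [C [C n] and [C n]]]
  [C [C [C t] or [C [C t] and [C n]]] and [C n]]
  [C [C [C [C t] or [C t]] and [C n]] and [C n]]

5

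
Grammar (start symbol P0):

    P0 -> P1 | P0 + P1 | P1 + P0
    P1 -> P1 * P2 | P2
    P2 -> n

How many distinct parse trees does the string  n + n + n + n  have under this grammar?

Parse trees for n + n + n + n:
  [P0 [P0 [P0 [P0 [P1 [P2 n]]] + [P1 [P2 n]]] + [P1 [P2 n]]] + [P1 [P2 n]]]
  [P0 [P0 [P0 [P1 [P2 n]] + [P0 [P1 [P2 n]]]] + [P1 [P2 n]]] + [P1 [P2 n]]]
  [P0 [P0 [P1 [P2 n]] + [P0 [P0 [P1 [P2 n]]] + [P1 [P2 n]]]] + [P1 [P2 n]]]
  [P0 [P0 [P1 [P2 n]] + [P0 [P1 [P2 n]] + [P0 [P1 [P2 n]]]]] + [P1 [P2 n]]]
  [P0 [P1 [P2 n]] + [P0 [P0 [P0 [P1 [P2 n]]] + [P1 [P2 n]]] + [P1 [P2 n]]]]
  [P0 [P1 [P2 n]] + [P0 [P0 [P1 [P2 n]] + [P0 [P1 [P2 n]]]] + [P1 [P2 n]]]]
  [P0 [P1 [P2 n]] + [P0 [P1 [P2 n]] + [P0 [P0 [P1 [P2 n]]] + [P1 [P2 n]]]]]
  [P0 [P1 [P2 n]] + [P0 [P1 [P2 n]] + [P0 [P1 [P2 n]] + [P0 [P1 [P2 n]]]]]]

8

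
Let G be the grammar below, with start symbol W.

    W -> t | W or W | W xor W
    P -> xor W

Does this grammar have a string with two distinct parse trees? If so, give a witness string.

Ambiguous

Witness: t or t or t

Derivation 1: W ⇒ W or W ⇒ t or W ⇒ t or W or W ⇒ t or t or W ⇒ t or t or t
Derivation 2: W ⇒ W or W ⇒ W or W or W ⇒ t or W or W ⇒ t or t or W ⇒ t or t or t

Two distinct leftmost derivations for the same string.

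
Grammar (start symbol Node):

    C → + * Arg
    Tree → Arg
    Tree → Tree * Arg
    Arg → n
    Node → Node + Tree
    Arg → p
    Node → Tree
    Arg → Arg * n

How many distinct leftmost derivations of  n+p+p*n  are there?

Parse trees for n+p+p*n:
  [Node [Node [Node [Tree [Arg n]]] + [Tree [Arg p]]] + [Tree [Arg [Arg p] * n]]]
  [Node [Node [Node [Tree [Arg n]]] + [Tree [Arg p]]] + [Tree [Tree [Arg p]] * [Arg n]]]

2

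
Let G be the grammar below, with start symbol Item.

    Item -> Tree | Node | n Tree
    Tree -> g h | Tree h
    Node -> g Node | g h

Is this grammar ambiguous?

Ambiguous

Witness: g h

Derivation 1: Item ⇒ Tree ⇒ g h
Derivation 2: Item ⇒ Node ⇒ g h

Two distinct leftmost derivations for the same string.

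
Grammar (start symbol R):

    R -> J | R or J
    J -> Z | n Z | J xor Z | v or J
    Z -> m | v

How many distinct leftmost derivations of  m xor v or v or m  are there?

2

Parse trees for m xor v or v or m:
  [R [R [J [J [Z m]] xor [Z v]]] or [J v or [J [Z m]]]]
  [R [R [R [J [J [Z m]] xor [Z v]]] or [J [Z v]]] or [J [Z m]]]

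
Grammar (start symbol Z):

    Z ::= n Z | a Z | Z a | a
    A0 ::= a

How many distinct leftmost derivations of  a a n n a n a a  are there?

Parse trees for a a n n a n a a:
  [Z a [Z a [Z n [Z n [Z a [Z n [Z a [Z a]]]]]]]]
  [Z a [Z a [Z n [Z n [Z a [Z n [Z [Z a] a]]]]]]]
  [Z a [Z a [Z n [Z n [Z a [Z [Z n [Z a]] a]]]]]]
  [Z a [Z a [Z n [Z n [Z [Z a [Z n [Z a]]] a]]]]]
  [Z a [Z a [Z n [Z [Z n [Z a [Z n [Z a]]]] a]]]]
  [Z a [Z a [Z [Z n [Z n [Z a [Z n [Z a]]]]] a]]]
  [Z a [Z [Z a [Z n [Z n [Z a [Z n [Z a]]]]]] a]]
  [Z [Z a [Z a [Z n [Z n [Z a [Z n [Z a]]]]]]] a]

8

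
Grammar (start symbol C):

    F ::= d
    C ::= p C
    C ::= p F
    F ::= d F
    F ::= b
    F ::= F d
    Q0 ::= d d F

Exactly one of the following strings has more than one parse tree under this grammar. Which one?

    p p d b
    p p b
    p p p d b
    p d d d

p d d d

p p d b: 1 tree
p p b: 1 tree
p p p d b: 1 tree
p d d d: 4 trees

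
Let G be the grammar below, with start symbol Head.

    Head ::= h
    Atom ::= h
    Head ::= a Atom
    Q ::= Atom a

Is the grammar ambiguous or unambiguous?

Only Head, Atom are reachable from Head; ignoring the rest: The reachable rules are right-linear with at most one rule per (nonterminal, next-terminal) pair. Each input token forces the next rule, so parsing is deterministic.

Unambiguous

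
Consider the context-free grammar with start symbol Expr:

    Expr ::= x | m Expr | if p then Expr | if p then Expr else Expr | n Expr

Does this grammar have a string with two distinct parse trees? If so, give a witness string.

Witness: if p then if p then x else x

Derivation 1: Expr ⇒ if p then Expr ⇒ if p then if p then Expr else Expr ⇒ if p then if p then x else Expr ⇒ if p then if p then x else x
Derivation 2: Expr ⇒ if p then Expr else Expr ⇒ if p then if p then Expr else Expr ⇒ if p then if p then x else Expr ⇒ if p then if p then x else x

Two distinct leftmost derivations for the same string.

Ambiguous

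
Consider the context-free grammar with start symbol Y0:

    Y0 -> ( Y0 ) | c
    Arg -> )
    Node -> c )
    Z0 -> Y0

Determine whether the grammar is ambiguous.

Unambiguous

Only Y0 is reachable from Y0; ignoring the rest: Each string is a nest of matched brackets around a single atom. An opening bracket forces the recursive rule; an atom forces the base rule.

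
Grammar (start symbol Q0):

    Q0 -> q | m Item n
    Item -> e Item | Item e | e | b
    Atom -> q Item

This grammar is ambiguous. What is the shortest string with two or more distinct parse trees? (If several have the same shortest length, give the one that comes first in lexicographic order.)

length 1: no string has ≥2 trees
length 3: no string has ≥2 trees
length 4: m e e n has 2 parse trees

Two derivations of m e e n:
  Q0 ⇒ m Item n ⇒ m e Item n ⇒ m e e n
  Q0 ⇒ m Item n ⇒ m Item e n ⇒ m e e n

m e e n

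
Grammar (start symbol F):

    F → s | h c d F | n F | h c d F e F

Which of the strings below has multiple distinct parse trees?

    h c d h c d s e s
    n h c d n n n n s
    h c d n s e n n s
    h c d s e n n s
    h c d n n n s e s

h c d h c d s e s: 2 trees
n h c d n n n n s: 1 tree
h c d n s e n n s: 1 tree
h c d s e n n s: 1 tree
h c d n n n s e s: 1 tree

h c d h c d s e s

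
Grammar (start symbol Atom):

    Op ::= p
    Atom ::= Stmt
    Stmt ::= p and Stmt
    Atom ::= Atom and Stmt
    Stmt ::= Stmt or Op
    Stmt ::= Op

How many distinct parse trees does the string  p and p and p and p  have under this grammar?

8

Parse trees for p and p and p and p:
  [Atom [Stmt p and [Stmt p and [Stmt p and [Stmt [Op p]]]]]]
  [Atom [Atom [Stmt [Op p]]] and [Stmt p and [Stmt p and [Stmt [Op p]]]]]
  [Atom [Atom [Stmt p and [Stmt [Op p]]]] and [Stmt p and [Stmt [Op p]]]]
  [Atom [Atom [Atom [Stmt [Op p]]] and [Stmt [Op p]]] and [Stmt p and [Stmt [Op p]]]]
  [Atom [Atom [Stmt p and [Stmt p and [Stmt [Op p]]]]] and [Stmt [Op p]]]
  [Atom [Atom [Atom [Stmt [Op p]]] and [Stmt p and [Stmt [Op p]]]] and [Stmt [Op p]]]
  [Atom [Atom [Atom [Stmt p and [Stmt [Op p]]]] and [Stmt [Op p]]] and [Stmt [Op p]]]
  [Atom [Atom [Atom [Atom [Stmt [Op p]]] and [Stmt [Op p]]] and [Stmt [Op p]]] and [Stmt [Op p]]]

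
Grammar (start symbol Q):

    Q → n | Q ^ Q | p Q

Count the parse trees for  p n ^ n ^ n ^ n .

14

Parse trees for p n ^ n ^ n ^ n (showing first 6 of 14):
  [Q [Q p [Q n]] ^ [Q [Q n] ^ [Q [Q n] ^ [Q n]]]]
  [Q [Q p [Q n]] ^ [Q [Q [Q n] ^ [Q n]] ^ [Q n]]]
  [Q [Q [Q p [Q n]] ^ [Q n]] ^ [Q [Q n] ^ [Q n]]]
  [Q [Q p [Q [Q n] ^ [Q n]]] ^ [Q [Q n] ^ [Q n]]]
  [Q [Q [Q p [Q n]] ^ [Q [Q n] ^ [Q n]]] ^ [Q n]]
  [Q [Q [Q [Q p [Q n]] ^ [Q n]] ^ [Q n]] ^ [Q n]]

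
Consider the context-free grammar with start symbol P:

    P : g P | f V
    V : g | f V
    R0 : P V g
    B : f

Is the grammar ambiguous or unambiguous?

Only P, V are reachable from P; ignoring the rest: Each reachable nonterminal has at most one production per leading terminal, and all productions are right-linear; the derivation is determined token-by-token.

Unambiguous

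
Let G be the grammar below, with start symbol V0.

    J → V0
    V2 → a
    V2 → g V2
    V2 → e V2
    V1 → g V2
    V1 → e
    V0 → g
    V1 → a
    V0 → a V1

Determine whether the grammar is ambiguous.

Unambiguous

(J is unreachable from V0, so its rules don't affect L(V0).) Restricted to the reachable nonterminals, every rule has the form A → t or A → t B, and no two rules for the same A share a first terminal. The grammar encodes a DFA — one run per string.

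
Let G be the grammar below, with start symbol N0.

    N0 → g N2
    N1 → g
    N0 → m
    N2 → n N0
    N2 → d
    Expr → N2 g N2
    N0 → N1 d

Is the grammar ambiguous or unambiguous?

Witness: g d

Derivation 1: N0 ⇒ g N2 ⇒ g d
Derivation 2: N0 ⇒ N1 d ⇒ g d

Two distinct leftmost derivations for the same string.

Ambiguous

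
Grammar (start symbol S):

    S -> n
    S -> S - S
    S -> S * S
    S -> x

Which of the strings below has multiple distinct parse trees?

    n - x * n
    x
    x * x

n - x * n

n - x * n: 2 trees
x: 1 tree
x * x: 1 tree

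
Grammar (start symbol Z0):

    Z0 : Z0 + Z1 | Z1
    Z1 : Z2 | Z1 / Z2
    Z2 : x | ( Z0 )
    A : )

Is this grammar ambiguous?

(A is unreachable from Z0, so its rules don't affect L(Z0).) Z0 → Z0 + Z1 | Z1  ;  Z1 → Z1 / Z2 | Z2  — a left-associative chain with Z2 at the bottom. Each string factors uniquely by precedence.

Unambiguous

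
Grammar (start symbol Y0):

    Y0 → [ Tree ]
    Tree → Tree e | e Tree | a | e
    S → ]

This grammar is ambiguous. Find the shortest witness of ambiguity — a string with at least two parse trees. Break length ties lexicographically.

length 3: no string has ≥2 trees
length 4: [ e e ] has 2 parse trees

Two derivations of [ e e ]:
  Y0 ⇒ [ Tree ] ⇒ [ Tree e ] ⇒ [ e e ]
  Y0 ⇒ [ Tree ] ⇒ [ e Tree ] ⇒ [ e e ]

[ e e ]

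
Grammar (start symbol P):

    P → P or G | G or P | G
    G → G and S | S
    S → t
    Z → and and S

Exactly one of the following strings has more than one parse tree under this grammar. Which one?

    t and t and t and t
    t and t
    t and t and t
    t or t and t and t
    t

t and t and t and t: 1 tree
t and t: 1 tree
t and t and t: 1 tree
t or t and t and t: 2 trees
t: 1 tree

t or t and t and t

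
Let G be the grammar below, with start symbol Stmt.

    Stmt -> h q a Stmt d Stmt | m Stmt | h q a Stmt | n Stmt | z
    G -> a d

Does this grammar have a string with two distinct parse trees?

Witness: h q a h q a z d z

Derivation 1: Stmt ⇒ h q a Stmt d Stmt ⇒ h q a h q a Stmt d Stmt ⇒ h q a h q a z d Stmt ⇒ h q a h q a z d z
Derivation 2: Stmt ⇒ h q a Stmt ⇒ h q a h q a Stmt d Stmt ⇒ h q a h q a z d Stmt ⇒ h q a h q a z d z

Two distinct leftmost derivations for the same string.

Ambiguous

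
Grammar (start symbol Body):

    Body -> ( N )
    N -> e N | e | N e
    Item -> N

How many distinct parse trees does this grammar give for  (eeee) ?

Parse trees for (eeee):
  [Body ( [N e [N e [N e [N e]]]] )]
  [Body ( [N e [N e [N [N e] e]]] )]
  [Body ( [N e [N [N e [N e]] e]] )]
  [Body ( [N e [N [N [N e] e] e]] )]
  [Body ( [N [N e [N e [N e]]] e] )]
  [Body ( [N [N e [N [N e] e]] e] )]
  [Body ( [N [N [N e [N e]] e] e] )]
  [Body ( [N [N [N [N e] e] e] e] )]

8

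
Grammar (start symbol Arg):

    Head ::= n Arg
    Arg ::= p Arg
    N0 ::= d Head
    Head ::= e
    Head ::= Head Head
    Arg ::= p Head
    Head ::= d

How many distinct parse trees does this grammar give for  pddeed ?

14

Parse trees for pddeed (showing first 6 of 14):
  [Arg p [Head [Head d] [Head [Head d] [Head [Head e] [Head [Head e] [Head d]]]]]]
  [Arg p [Head [Head d] [Head [Head d] [Head [Head [Head e] [Head e]] [Head d]]]]]
  [Arg p [Head [Head d] [Head [Head [Head d] [Head e]] [Head [Head e] [Head d]]]]]
  [Arg p [Head [Head d] [Head [Head [Head d] [Head [Head e] [Head e]]] [Head d]]]]
  [Arg p [Head [Head d] [Head [Head [Head [Head d] [Head e]] [Head e]] [Head d]]]]
  [Arg p [Head [Head [Head d] [Head d]] [Head [Head e] [Head [Head e] [Head d]]]]]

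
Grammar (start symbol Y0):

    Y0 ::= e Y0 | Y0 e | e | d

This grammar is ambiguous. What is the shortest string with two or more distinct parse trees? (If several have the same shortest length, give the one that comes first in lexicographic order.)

e e

length 1: no string has ≥2 trees
length 2: e e has 2 parse trees

Two derivations of e e:
  Y0 ⇒ e Y0 ⇒ e e
  Y0 ⇒ Y0 e ⇒ e e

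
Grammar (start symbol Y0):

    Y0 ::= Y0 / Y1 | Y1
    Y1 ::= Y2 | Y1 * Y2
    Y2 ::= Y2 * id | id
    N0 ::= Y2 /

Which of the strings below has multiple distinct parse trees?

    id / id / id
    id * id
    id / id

id * id

id / id / id: 1 tree
id * id: 2 trees
id / id: 1 tree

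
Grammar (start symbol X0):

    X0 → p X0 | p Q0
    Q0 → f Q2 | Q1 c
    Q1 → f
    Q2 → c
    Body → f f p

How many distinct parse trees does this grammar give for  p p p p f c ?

2

Parse trees for p p p p f c:
  [X0 p [X0 p [X0 p [X0 p [Q0 f [Q2 c]]]]]]
  [X0 p [X0 p [X0 p [X0 p [Q0 [Q1 f] c]]]]]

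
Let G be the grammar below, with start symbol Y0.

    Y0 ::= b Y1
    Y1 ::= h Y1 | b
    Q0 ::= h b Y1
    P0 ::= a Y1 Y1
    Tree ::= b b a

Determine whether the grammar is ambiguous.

Unambiguous

(Q0, P0, Tree are unreachable from Y0, so their rules don't affect L(Y0).) Each reachable nonterminal has at most one production per leading terminal, and all productions are right-linear; the derivation is determined token-by-token.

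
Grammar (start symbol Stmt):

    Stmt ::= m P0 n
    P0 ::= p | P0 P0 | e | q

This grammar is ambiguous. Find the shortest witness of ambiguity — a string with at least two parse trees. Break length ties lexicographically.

m e e e n

length 3: no string has ≥2 trees
length 4: no string has ≥2 trees
length 5: m e e e n has 2 parse trees

Two derivations of m e e e n:
  Stmt ⇒ m P0 n ⇒ m P0 P0 n ⇒ m P0 P0 P0 n ⇒ m e P0 P0 n ⇒ m e e P0 n ⇒ m e e e n
  Stmt ⇒ m P0 n ⇒ m P0 P0 n ⇒ m e P0 n ⇒ m e P0 P0 n ⇒ m e e P0 n ⇒ m e e e n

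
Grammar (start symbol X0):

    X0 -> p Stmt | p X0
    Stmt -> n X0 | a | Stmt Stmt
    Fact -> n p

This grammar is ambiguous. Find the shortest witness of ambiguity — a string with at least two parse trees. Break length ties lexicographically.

length 2: no string has ≥2 trees
length 3: no string has ≥2 trees
length 4: p a a a has 2 parse trees

Two derivations of p a a a:
  X0 ⇒ p Stmt ⇒ p Stmt Stmt ⇒ p a Stmt ⇒ p a Stmt Stmt ⇒ p a a Stmt ⇒ p a a a
  X0 ⇒ p Stmt ⇒ p Stmt Stmt ⇒ p Stmt Stmt Stmt ⇒ p a Stmt Stmt ⇒ p a a Stmt ⇒ p a a a

p a a a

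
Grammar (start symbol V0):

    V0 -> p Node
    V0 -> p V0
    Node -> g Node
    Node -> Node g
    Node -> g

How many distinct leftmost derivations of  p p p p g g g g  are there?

8

Parse trees for p p p p g g g g:
  [V0 p [V0 p [V0 p [V0 p [Node g [Node g [Node g [Node g]]]]]]]]
  [V0 p [V0 p [V0 p [V0 p [Node g [Node g [Node [Node g] g]]]]]]]
  [V0 p [V0 p [V0 p [V0 p [Node g [Node [Node g [Node g]] g]]]]]]
  [V0 p [V0 p [V0 p [V0 p [Node g [Node [Node [Node g] g] g]]]]]]
  [V0 p [V0 p [V0 p [V0 p [Node [Node g [Node g [Node g]]] g]]]]]
  [V0 p [V0 p [V0 p [V0 p [Node [Node g [Node [Node g] g]] g]]]]]
  [V0 p [V0 p [V0 p [V0 p [Node [Node [Node g [Node g]] g] g]]]]]
  [V0 p [V0 p [V0 p [V0 p [Node [Node [Node [Node g] g] g] g]]]]]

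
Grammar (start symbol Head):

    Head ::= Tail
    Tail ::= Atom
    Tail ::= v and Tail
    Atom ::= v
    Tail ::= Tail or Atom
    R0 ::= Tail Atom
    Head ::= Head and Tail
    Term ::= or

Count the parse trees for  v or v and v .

Parse trees for v or v and v:
  [Head [Head [Tail [Tail [Atom v]] or [Atom v]]] and [Tail [Atom v]]]

1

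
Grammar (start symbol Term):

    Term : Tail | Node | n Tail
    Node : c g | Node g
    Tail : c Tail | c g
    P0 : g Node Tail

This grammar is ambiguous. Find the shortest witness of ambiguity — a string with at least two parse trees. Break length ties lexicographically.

c g

length 2: c g has 2 parse trees

Two derivations of c g:
  Term ⇒ Tail ⇒ c g
  Term ⇒ Node ⇒ c g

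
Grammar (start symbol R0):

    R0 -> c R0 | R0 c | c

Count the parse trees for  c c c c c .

Parse trees for c c c c c (showing first 6 of 16):
  [R0 c [R0 c [R0 c [R0 c [R0 c]]]]]
  [R0 c [R0 c [R0 c [R0 [R0 c] c]]]]
  [R0 c [R0 c [R0 [R0 c [R0 c]] c]]]
  [R0 c [R0 c [R0 [R0 [R0 c] c] c]]]
  [R0 c [R0 [R0 c [R0 c [R0 c]]] c]]
  [R0 c [R0 [R0 c [R0 [R0 c] c]] c]]

16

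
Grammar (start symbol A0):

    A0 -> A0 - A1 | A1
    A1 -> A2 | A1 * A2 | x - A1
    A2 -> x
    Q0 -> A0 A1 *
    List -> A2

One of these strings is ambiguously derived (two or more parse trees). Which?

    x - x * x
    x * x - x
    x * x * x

x - x * x: 3 trees
x * x - x: 1 tree
x * x * x: 1 tree

x - x * x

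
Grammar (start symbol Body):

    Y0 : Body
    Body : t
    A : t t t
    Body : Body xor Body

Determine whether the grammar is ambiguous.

Ambiguous

Witness: t xor t xor t

Derivation 1: Body ⇒ Body xor Body ⇒ t xor Body ⇒ t xor Body xor Body ⇒ t xor t xor Body ⇒ t xor t xor t
Derivation 2: Body ⇒ Body xor Body ⇒ Body xor Body xor Body ⇒ t xor Body xor Body ⇒ t xor t xor Body ⇒ t xor t xor t

Two distinct leftmost derivations for the same string.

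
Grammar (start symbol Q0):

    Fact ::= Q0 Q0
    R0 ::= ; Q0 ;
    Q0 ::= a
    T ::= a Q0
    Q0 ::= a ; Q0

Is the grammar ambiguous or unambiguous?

Unambiguous

Only Q0 is reachable from Q0; ignoring the rest: Right-recursive list with a separator: after each atom, whether the separator follows determines the rule. One parse per string.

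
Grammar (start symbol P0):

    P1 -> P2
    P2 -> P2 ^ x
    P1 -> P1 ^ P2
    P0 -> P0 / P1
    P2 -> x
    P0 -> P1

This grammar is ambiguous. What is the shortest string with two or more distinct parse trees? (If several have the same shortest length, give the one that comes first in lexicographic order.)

x ^ x

length 1: no string has ≥2 trees
length 3: x ^ x has 2 parse trees

Two derivations of x ^ x:
  P0 ⇒ P1 ⇒ P2 ⇒ P2 ^ x ⇒ x ^ x
  P0 ⇒ P1 ⇒ P1 ^ P2 ⇒ P2 ^ P2 ⇒ x ^ P2 ⇒ x ^ x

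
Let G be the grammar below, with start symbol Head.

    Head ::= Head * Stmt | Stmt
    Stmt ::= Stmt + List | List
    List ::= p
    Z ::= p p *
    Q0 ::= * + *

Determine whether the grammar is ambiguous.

Unambiguous

(Z, Q0 are unreachable from Head, so their rules don't affect L(Head).) The grammar is stratified — Head handles '*' (left-recursive), Stmt handles '+', List atoms. Each operator has a fixed associativity and precedence level, so every string has one parse.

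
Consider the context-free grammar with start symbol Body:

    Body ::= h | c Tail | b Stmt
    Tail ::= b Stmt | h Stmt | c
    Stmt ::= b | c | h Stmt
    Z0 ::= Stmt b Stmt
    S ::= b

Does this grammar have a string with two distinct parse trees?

Unambiguous

Only Body, Tail, Stmt are reachable from Body; ignoring the rest: The reachable rules are right-linear with at most one rule per (nonterminal, next-terminal) pair. Each input token forces the next rule, so parsing is deterministic.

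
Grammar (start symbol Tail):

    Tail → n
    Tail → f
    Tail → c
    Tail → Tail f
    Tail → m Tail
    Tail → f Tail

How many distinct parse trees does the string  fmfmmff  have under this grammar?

7

Parse trees for fmfmmff:
  [Tail [Tail f [Tail m [Tail f [Tail m [Tail m [Tail f]]]]]] f]
  [Tail f [Tail [Tail m [Tail f [Tail m [Tail m [Tail f]]]]] f]]
  [Tail f [Tail m [Tail [Tail f [Tail m [Tail m [Tail f]]]] f]]]
  [Tail f [Tail m [Tail f [Tail [Tail m [Tail m [Tail f]]] f]]]]
  [Tail f [Tail m [Tail f [Tail m [Tail [Tail m [Tail f]] f]]]]]
  [Tail f [Tail m [Tail f [Tail m [Tail m [Tail [Tail f] f]]]]]]
  [Tail f [Tail m [Tail f [Tail m [Tail m [Tail f [Tail f]]]]]]]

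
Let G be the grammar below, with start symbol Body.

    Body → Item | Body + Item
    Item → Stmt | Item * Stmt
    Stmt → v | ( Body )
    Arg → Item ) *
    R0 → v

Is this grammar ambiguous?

Unambiguous

Only Body, Item, Stmt are reachable from Body; ignoring the rest: Body → Body + Item | Item  ;  Item → Item * Stmt | Stmt  — a left-associative chain with Stmt at the bottom. Each string factors uniquely by precedence.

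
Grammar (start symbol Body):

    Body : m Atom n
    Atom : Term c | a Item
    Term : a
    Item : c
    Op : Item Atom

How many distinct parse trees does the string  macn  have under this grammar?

Parse trees for macn:
  [Body m [Atom [Term a] c] n]
  [Body m [Atom a [Item c]] n]

2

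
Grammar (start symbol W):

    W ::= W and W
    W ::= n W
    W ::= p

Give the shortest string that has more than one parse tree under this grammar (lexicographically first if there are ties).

n p and p

length 1: no string has ≥2 trees
length 2: no string has ≥2 trees
length 3: no string has ≥2 trees
length 4: n p and p has 2 parse trees

Two derivations of n p and p:
  W ⇒ W and W ⇒ n W and W ⇒ n p and W ⇒ n p and p
  W ⇒ n W ⇒ n W and W ⇒ n p and W ⇒ n p and p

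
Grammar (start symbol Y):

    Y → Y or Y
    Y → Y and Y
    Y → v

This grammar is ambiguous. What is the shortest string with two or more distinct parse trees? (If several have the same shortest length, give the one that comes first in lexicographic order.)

length 1: no string has ≥2 trees
length 3: no string has ≥2 trees
length 5: v and v and v has 2 parse trees

Two derivations of v and v and v:
  Y ⇒ Y and Y ⇒ Y and Y and Y ⇒ v and Y and Y ⇒ v and v and Y ⇒ v and v and v
  Y ⇒ Y and Y ⇒ v and Y ⇒ v and Y and Y ⇒ v and v and Y ⇒ v and v and v

v and v and v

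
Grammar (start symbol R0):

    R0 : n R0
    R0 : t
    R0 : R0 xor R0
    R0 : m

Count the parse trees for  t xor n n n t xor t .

5

Parse trees for t xor n n n t xor t:
  [R0 [R0 t] xor [R0 n [R0 n [R0 n [R0 [R0 t] xor [R0 t]]]]]]
  [R0 [R0 t] xor [R0 n [R0 n [R0 [R0 n [R0 t]] xor [R0 t]]]]]
  [R0 [R0 t] xor [R0 n [R0 [R0 n [R0 n [R0 t]]] xor [R0 t]]]]
  [R0 [R0 t] xor [R0 [R0 n [R0 n [R0 n [R0 t]]]] xor [R0 t]]]
  [R0 [R0 [R0 t] xor [R0 n [R0 n [R0 n [R0 t]]]]] xor [R0 t]]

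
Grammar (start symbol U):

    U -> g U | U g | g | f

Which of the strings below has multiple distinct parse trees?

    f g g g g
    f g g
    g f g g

g f g g

f g g g g: 1 tree
f g g: 1 tree
g f g g: 3 trees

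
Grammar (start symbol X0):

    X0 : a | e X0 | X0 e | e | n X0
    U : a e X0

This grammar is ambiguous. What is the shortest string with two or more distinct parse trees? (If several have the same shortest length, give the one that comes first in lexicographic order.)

length 1: no string has ≥2 trees
length 2: e e has 2 parse trees

Two derivations of e e:
  X0 ⇒ e X0 ⇒ e e
  X0 ⇒ X0 e ⇒ e e

e e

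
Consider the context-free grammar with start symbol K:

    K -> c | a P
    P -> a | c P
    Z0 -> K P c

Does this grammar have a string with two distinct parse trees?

Unambiguous

Only K, P are reachable from K; ignoring the rest: Restricted to the reachable nonterminals, every rule has the form A → t or A → t B, and no two rules for the same A share a first terminal. The grammar encodes a DFA — one run per string.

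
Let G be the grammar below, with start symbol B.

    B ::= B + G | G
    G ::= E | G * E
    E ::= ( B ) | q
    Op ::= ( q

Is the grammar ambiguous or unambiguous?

(Op is unreachable from B, so its rules don't affect L(B).) The grammar is stratified — B handles '+' (left-recursive), G handles '*', E atoms. Each operator has a fixed associativity and precedence level, so every string has one parse.

Unambiguous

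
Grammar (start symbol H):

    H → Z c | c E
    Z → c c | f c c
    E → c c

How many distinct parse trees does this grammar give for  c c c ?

2

Parse trees for c c c:
  [H [Z c c] c]
  [H c [E c c]]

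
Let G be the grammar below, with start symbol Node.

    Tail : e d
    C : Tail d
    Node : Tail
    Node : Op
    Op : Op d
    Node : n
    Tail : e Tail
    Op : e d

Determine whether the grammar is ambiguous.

Ambiguous

Witness: e d

Derivation 1: Node ⇒ Tail ⇒ e d
Derivation 2: Node ⇒ Op ⇒ e d

Two distinct leftmost derivations for the same string.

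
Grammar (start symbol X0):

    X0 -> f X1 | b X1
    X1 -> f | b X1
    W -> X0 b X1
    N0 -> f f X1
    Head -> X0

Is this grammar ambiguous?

Unambiguous

(W, N0, Head are unreachable from X0, so their rules don't affect L(X0).) Each reachable nonterminal has at most one production per leading terminal, and all productions are right-linear; the derivation is determined token-by-token.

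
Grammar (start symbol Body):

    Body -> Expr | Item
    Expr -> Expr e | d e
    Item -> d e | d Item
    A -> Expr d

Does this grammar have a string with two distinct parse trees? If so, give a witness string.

Witness: d e

Derivation 1: Body ⇒ Expr ⇒ d e
Derivation 2: Body ⇒ Item ⇒ d e

Two distinct leftmost derivations for the same string.

Ambiguous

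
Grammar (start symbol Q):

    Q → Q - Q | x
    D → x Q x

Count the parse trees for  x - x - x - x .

Parse trees for x - x - x - x:
  [Q [Q x] - [Q [Q x] - [Q [Q x] - [Q x]]]]
  [Q [Q x] - [Q [Q [Q x] - [Q x]] - [Q x]]]
  [Q [Q [Q x] - [Q x]] - [Q [Q x] - [Q x]]]
  [Q [Q [Q x] - [Q [Q x] - [Q x]]] - [Q x]]
  [Q [Q [Q [Q x] - [Q x]] - [Q x]] - [Q x]]

5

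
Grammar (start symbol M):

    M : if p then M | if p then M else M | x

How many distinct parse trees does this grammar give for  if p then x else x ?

Parse trees for if p then x else x:
  [M if p then [M x] else [M x]]

1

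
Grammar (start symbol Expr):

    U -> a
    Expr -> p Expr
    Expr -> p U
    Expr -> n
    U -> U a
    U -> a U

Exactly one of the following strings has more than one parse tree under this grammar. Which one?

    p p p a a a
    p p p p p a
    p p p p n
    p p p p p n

p p p a a a: 4 trees
p p p p p a: 1 tree
p p p p n: 1 tree
p p p p p n: 1 tree

p p p a a a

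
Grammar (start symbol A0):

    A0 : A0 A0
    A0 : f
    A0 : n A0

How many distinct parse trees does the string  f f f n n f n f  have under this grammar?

Parse trees for f f f n n f n f (showing first 6 of 24):
  [A0 [A0 f] [A0 [A0 f] [A0 [A0 f] [A0 [A0 n [A0 n [A0 f]]] [A0 n [A0 f]]]]]]
  [A0 [A0 f] [A0 [A0 f] [A0 [A0 f] [A0 n [A0 [A0 n [A0 f]] [A0 n [A0 f]]]]]]]
  [A0 [A0 f] [A0 [A0 f] [A0 [A0 f] [A0 n [A0 n [A0 [A0 f] [A0 n [A0 f]]]]]]]]
  [A0 [A0 f] [A0 [A0 f] [A0 [A0 [A0 f] [A0 n [A0 n [A0 f]]]] [A0 n [A0 f]]]]]
  [A0 [A0 f] [A0 [A0 [A0 f] [A0 f]] [A0 [A0 n [A0 n [A0 f]]] [A0 n [A0 f]]]]]
  [A0 [A0 f] [A0 [A0 [A0 f] [A0 f]] [A0 n [A0 [A0 n [A0 f]] [A0 n [A0 f]]]]]]

24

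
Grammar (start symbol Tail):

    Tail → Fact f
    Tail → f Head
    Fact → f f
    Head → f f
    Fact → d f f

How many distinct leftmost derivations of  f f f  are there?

2

Parse trees for f f f:
  [Tail [Fact f f] f]
  [Tail f [Head f f]]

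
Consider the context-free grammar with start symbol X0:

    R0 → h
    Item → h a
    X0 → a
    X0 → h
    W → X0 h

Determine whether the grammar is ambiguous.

Only X0 is reachable from X0; ignoring the rest: The reachable rules are right-linear with at most one rule per (nonterminal, next-terminal) pair. Each input token forces the next rule, so parsing is deterministic.

Unambiguous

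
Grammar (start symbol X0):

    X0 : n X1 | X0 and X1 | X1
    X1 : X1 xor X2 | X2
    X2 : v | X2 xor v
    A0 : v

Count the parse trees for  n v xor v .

2

Parse trees for n v xor v:
  [X0 n [X1 [X1 [X2 v]] xor [X2 v]]]
  [X0 n [X1 [X2 [X2 v] xor v]]]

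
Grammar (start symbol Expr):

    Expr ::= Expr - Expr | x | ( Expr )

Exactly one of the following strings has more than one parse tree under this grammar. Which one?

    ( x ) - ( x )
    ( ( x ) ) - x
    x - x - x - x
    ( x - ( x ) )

x - x - x - x

( x ) - ( x ): 1 tree
( ( x ) ) - x: 1 tree
x - x - x - x: 5 trees
( x - ( x ) ): 1 tree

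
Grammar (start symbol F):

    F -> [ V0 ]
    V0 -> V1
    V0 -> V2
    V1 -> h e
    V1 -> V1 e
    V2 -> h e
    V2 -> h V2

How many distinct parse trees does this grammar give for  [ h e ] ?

Parse trees for [ h e ]:
  [F [ [V0 [V1 h e]] ]]
  [F [ [V0 [V2 h e]] ]]

2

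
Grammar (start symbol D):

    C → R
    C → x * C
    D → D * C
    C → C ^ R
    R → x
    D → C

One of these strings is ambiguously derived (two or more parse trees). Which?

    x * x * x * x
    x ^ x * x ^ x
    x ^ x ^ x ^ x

x * x * x * x: 8 trees
x ^ x * x ^ x: 1 tree
x ^ x ^ x ^ x: 1 tree

x * x * x * x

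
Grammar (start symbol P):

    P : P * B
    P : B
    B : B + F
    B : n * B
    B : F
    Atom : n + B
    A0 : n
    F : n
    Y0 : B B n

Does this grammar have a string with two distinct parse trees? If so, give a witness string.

Witness: n * n

Derivation 1: P ⇒ P * B ⇒ B * B ⇒ F * B ⇒ n * B ⇒ n * F ⇒ n * n
Derivation 2: P ⇒ B ⇒ n * B ⇒ n * F ⇒ n * n

Two distinct leftmost derivations for the same string.

Ambiguous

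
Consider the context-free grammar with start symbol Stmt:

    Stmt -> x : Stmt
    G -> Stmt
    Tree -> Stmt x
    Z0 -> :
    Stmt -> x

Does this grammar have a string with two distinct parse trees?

(Tree, G, Z0 are unreachable from Stmt, so their rules don't affect L(Stmt).) The reachable grammar is A → atom sep A | atom. Each atom is followed by either the separator (recurse) or end-of-string (stop) — no choice point.

Unambiguous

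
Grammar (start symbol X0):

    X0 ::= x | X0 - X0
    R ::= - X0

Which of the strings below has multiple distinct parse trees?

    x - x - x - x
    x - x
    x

x - x - x - x

x - x - x - x: 5 trees
x - x: 1 tree
x: 1 tree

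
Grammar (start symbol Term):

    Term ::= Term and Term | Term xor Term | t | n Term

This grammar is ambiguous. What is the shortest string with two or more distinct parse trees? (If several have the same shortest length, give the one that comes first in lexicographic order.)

length 1: no string has ≥2 trees
length 2: no string has ≥2 trees
length 3: no string has ≥2 trees
length 4: n t and t has 2 parse trees

Two derivations of n t and t:
  Term ⇒ Term and Term ⇒ n Term and Term ⇒ n t and Term ⇒ n t and t
  Term ⇒ n Term ⇒ n Term and Term ⇒ n t and Term ⇒ n t and t

n t and t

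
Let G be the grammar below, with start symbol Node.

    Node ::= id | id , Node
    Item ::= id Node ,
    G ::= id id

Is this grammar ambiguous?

Only Node is reachable from Node; ignoring the rest: Right-recursive list with a separator: after each atom, whether the separator follows determines the rule. One parse per string.

Unambiguous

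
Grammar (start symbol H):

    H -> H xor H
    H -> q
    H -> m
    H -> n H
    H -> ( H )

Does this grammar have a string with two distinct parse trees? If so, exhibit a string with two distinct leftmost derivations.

Witness: n m xor m

Derivation 1: H ⇒ H xor H ⇒ n H xor H ⇒ n m xor H ⇒ n m xor m
Derivation 2: H ⇒ n H ⇒ n H xor H ⇒ n m xor H ⇒ n m xor m

Two distinct leftmost derivations for the same string.

Ambiguous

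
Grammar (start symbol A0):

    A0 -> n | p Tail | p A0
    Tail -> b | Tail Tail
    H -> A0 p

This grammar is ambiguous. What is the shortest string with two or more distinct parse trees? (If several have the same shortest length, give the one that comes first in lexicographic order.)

length 1: no string has ≥2 trees
length 2: no string has ≥2 trees
length 3: no string has ≥2 trees
length 4: p b b b has 2 parse trees

Two derivations of p b b b:
  A0 ⇒ p Tail ⇒ p Tail Tail ⇒ p b Tail ⇒ p b Tail Tail ⇒ p b b Tail ⇒ p b b b
  A0 ⇒ p Tail ⇒ p Tail Tail ⇒ p Tail Tail Tail ⇒ p b Tail Tail ⇒ p b b Tail ⇒ p b b b

p b b b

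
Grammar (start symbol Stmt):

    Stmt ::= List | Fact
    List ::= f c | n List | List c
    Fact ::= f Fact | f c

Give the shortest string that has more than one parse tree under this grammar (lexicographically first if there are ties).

f c

length 2: f c has 2 parse trees

Two derivations of f c:
  Stmt ⇒ List ⇒ f c
  Stmt ⇒ Fact ⇒ f c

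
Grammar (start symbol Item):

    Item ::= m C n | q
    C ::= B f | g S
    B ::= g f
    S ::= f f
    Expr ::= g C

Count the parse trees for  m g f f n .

Parse trees for m g f f n:
  [Item m [C [B g f] f] n]
  [Item m [C g [S f f]] n]

2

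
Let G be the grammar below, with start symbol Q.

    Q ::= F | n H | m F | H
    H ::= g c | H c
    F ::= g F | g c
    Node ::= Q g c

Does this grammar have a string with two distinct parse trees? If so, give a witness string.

Witness: g c

Derivation 1: Q ⇒ F ⇒ g c
Derivation 2: Q ⇒ H ⇒ g c

Two distinct leftmost derivations for the same string.

Ambiguous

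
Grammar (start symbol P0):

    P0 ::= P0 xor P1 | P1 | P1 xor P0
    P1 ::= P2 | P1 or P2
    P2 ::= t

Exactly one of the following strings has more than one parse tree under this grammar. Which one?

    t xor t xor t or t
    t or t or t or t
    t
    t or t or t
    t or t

t xor t xor t or t

t xor t xor t or t: 4 trees
t or t or t or t: 1 tree
t: 1 tree
t or t or t: 1 tree
t or t: 1 tree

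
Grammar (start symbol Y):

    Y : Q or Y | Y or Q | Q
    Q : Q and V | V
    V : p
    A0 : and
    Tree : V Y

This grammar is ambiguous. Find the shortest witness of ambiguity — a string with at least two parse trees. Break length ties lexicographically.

length 1: no string has ≥2 trees
length 3: p or p has 2 parse trees

Two derivations of p or p:
  Y ⇒ Q or Y ⇒ V or Y ⇒ p or Y ⇒ p or Q ⇒ p or V ⇒ p or p
  Y ⇒ Y or Q ⇒ Q or Q ⇒ V or Q ⇒ p or Q ⇒ p or V ⇒ p or p

p or p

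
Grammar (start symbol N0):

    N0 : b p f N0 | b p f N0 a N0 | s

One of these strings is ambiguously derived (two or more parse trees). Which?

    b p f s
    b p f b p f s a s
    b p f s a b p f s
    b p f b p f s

b p f s: 1 tree
b p f b p f s a s: 2 trees
b p f s a b p f s: 1 tree
b p f b p f s: 1 tree

b p f b p f s a s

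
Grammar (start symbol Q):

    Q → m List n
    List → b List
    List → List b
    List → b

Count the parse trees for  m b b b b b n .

Parse trees for m b b b b b n (showing first 6 of 16):
  [Q m [List b [List b [List b [List b [List b]]]]] n]
  [Q m [List b [List b [List b [List [List b] b]]]] n]
  [Q m [List b [List b [List [List b [List b]] b]]] n]
  [Q m [List b [List b [List [List [List b] b] b]]] n]
  [Q m [List b [List [List b [List b [List b]]] b]] n]
  [Q m [List b [List [List b [List [List b] b]] b]] n]

16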